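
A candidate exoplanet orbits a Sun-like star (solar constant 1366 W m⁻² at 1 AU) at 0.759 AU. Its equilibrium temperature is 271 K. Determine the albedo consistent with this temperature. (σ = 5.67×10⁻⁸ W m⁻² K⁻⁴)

A ≈ 0.48

Flux at 0.759 AU: S = 1366/0.759² = 2370 W m⁻².
From T_eq⁴ = S(1−A)/(4σ): 1−A = 4σT_eq⁴/S.
1−A = 4 × 5.67×10⁻⁸ × (271)⁴ / 2370 = 0.516.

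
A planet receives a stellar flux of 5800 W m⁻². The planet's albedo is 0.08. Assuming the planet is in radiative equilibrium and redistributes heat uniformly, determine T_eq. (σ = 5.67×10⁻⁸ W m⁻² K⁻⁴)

Energy balance: absorbed = emitted ⇒ πR²·S(1−A) = 4πR²·σT_eq⁴, so T_eq⁴ = S(1−A)/(4σ).
T_eq = [5800 × 0.92 / (4 × 5.67×10⁻⁸)]^(1/4) = (2.35×10¹⁰)^(1/4) = 392 K.

T_eq ≈ 392 K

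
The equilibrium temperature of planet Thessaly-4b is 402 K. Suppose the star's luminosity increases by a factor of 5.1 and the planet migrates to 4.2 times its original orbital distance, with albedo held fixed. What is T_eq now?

T_eq ≈ 295 K

T_eq ∝ L^(1/4) · d^(−1/2).
T′ = 402 × 5.1^(1/4) / 4.2^(1/2) = 295 K.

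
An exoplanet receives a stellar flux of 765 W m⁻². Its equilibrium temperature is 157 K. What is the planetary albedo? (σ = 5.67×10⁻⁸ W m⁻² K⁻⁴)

From T_eq⁴ = S(1−A)/(4σ): 1−A = 4σT_eq⁴/S.
1−A = 4 × 5.67×10⁻⁸ × (157)⁴ / 765 = 0.180.

A ≈ 0.82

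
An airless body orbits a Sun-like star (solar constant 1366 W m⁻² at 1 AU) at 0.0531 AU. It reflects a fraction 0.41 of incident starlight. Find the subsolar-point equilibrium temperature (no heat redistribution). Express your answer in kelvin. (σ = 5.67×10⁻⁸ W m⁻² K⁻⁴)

T_ss ≈ 1500 K

Flux at 0.0531 AU: S = 1366/0.0531² = 4.84×10⁵ W m⁻².
At the subsolar point the surface absorbs S(1−A) and emits σT⁴ per unit area — no factor of 4, since only the local patch is in balance.
T = [4.84×10⁵ × 0.59 / 5.67×10⁻⁸]^(1/4) = (5.04×10¹²)^(1/4) = 1500 K.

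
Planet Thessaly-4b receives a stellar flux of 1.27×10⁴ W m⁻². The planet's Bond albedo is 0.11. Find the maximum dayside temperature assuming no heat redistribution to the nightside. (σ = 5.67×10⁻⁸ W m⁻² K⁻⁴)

With no redistribution each surface element balances locally: S(1−A) = σT⁴.
T = [1.27×10⁴ × 0.89 / 5.67×10⁻⁸]^(1/4) = (1.99×10¹¹)^(1/4) = 668 K.

T_ss ≈ 668 K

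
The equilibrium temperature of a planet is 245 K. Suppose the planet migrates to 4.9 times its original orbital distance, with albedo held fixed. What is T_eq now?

T_eq ∝ L^(1/4) · d^(−1/2).
T′ = 245 / 4.9^(1/2) = 111 K.

T_eq ≈ 111 K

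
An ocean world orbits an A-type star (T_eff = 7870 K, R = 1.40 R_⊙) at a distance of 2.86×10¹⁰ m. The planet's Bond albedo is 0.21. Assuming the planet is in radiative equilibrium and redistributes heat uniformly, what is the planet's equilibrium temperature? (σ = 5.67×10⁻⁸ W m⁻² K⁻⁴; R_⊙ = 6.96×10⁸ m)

T_eq ≈ 968 K

R_⋆ = 1.40 × 6.96×10⁸ = 9.74×10⁸ m.
L = 4πR_⋆²σT_⋆⁴ = 4π(9.74×10⁸)² × 5.67×10⁻⁸ × (7870)⁴ = 2.60×10²⁷ W.
S = L/(4πd²) = 2.52×10⁵ W m⁻².
Energy balance: absorbed = emitted ⇒ πR²·S(1−A) = 4πR²·σT_eq⁴, so T_eq⁴ = S(1−A)/(4σ).
T_eq = [2.52×10⁵ × 0.79 / (4 × 5.67×10⁻⁸)]^(1/4) = (8.79×10¹¹)^(1/4) = 968 K.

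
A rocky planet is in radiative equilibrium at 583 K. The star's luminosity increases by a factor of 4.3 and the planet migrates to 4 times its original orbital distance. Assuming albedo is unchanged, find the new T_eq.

T_eq ∝ L^(1/4) · d^(−1/2).
T′ = 583 × 4.3^(1/4) / 4^(1/2) = 420 K.

T_eq ≈ 420 K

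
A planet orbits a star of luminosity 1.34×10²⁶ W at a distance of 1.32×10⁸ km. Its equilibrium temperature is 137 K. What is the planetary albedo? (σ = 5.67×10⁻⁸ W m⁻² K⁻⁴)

d = 1.32×10⁸ km = 1.32×10¹¹ m.
Flux: S = L/(4πd²) = 1.34×10²⁶/(4π×(1.32×10¹¹)²) = 612 W m⁻².
From T_eq⁴ = S(1−A)/(4σ): 1−A = 4σT_eq⁴/S.
1−A = 4 × 5.67×10⁻⁸ × (137)⁴ / 612 = 0.131.

A ≈ 0.87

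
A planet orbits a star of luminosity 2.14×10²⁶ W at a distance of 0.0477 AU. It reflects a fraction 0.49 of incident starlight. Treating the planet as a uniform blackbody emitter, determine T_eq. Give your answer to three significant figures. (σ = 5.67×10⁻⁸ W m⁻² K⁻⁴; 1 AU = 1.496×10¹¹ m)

T_eq ≈ 931 K

d = 0.0477 AU = 7.14×10⁹ m.
Flux: S = L/(4πd²) = 2.14×10²⁶/(4π×(7.14×10⁹)²) = 3.34×10⁵ W m⁻².
Energy balance: absorbed = emitted ⇒ πR²·S(1−A) = 4πR²·σT_eq⁴, so T_eq⁴ = S(1−A)/(4σ).
T_eq = [3.34×10⁵ × 0.51 / (4 × 5.67×10⁻⁸)]^(1/4) = (7.52×10¹¹)^(1/4) = 931 K.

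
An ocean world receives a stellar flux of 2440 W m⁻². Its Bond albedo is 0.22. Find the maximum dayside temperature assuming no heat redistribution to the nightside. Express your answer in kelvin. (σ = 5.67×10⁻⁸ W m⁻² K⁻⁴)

T_ss ≈ 428 K

With no redistribution each surface element balances locally: S(1−A) = σT⁴.
T = [2440 × 0.78 / 5.67×10⁻⁸]^(1/4) = (3.36×10¹⁰)^(1/4) = 428 K.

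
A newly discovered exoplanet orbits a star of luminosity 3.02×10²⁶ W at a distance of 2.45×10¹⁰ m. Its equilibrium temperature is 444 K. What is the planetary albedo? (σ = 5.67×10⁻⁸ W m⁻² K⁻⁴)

Flux: S = L/(4πd²) = 3.02×10²⁶/(4π×(2.45×10¹⁰)²) = 4.00×10⁴ W m⁻².
From T_eq⁴ = S(1−A)/(4σ): 1−A = 4σT_eq⁴/S.
1−A = 4 × 5.67×10⁻⁸ × (444)⁴ / 4.00×10⁴ = 0.220.

A ≈ 0.78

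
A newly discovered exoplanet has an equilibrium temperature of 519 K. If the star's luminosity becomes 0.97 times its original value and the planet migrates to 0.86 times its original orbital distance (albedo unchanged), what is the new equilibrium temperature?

T_eq ≈ 555 K

T_eq ∝ L^(1/4) · d^(−1/2).
T′ = 519 × 0.97^(1/4) / 0.86^(1/2) = 555 K.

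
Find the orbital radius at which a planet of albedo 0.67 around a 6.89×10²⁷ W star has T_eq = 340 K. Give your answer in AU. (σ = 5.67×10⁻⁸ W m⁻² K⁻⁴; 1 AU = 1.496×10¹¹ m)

From T_eq⁴ = L(1−A)/(16πσd²): d = √[L(1−A)/(16πσT_eq⁴)].
d = √[6.89×10²⁷ × 0.33 / (16π × 5.67×10⁻⁸ × (340)⁴)] = 2.44×10¹¹ m = 1.63 AU.

d ≈ 1.63 AU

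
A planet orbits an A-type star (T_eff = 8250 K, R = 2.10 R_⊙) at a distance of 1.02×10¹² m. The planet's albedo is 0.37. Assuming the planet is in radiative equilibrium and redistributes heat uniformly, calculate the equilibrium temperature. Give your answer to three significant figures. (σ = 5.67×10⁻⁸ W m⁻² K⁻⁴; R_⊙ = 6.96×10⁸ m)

T_eq ≈ 197 K

R_⋆ = 2.10 × 6.96×10⁸ = 1.46×10⁹ m.
L = 4πR_⋆²σT_⋆⁴ = 4π(1.46×10⁹)² × 5.67×10⁻⁸ × (8250)⁴ = 7.05×10²⁷ W.
S = L/(4πd²) = 539 W m⁻².
Energy balance: absorbed = emitted ⇒ πR²·S(1−A) = 4πR²·σT_eq⁴, so T_eq⁴ = S(1−A)/(4σ).
T_eq = [539 × 0.63 / (4 × 5.67×10⁻⁸)]^(1/4) = (1.50×10⁹)^(1/4) = 197 K.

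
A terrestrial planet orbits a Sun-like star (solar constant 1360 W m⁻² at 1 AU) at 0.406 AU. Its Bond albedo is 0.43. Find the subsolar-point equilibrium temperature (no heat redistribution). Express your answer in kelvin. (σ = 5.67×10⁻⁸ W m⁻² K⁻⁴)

Flux at 0.406 AU: S = 1360/0.406² = 8250 W m⁻².
At the subsolar point the surface absorbs S(1−A) and emits σT⁴ per unit area — no factor of 4, since only the local patch is in balance.
T = [8250 × 0.57 / 5.67×10⁻⁸]^(1/4) = (8.29×10¹⁰)^(1/4) = 537 K.

T_ss ≈ 537 K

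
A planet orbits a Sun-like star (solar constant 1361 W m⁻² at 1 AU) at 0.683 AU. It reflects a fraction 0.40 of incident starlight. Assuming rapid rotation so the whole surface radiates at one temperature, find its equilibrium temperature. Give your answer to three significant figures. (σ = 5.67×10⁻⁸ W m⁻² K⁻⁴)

Flux at 0.683 AU: S = 1361/0.683² = 2920 W m⁻².
Energy balance: absorbed = emitted ⇒ πR²·S(1−A) = 4πR²·σT_eq⁴, so T_eq⁴ = S(1−A)/(4σ).
T_eq = [2920 × 0.60 / (4 × 5.67×10⁻⁸)]^(1/4) = (7.72×10⁹)^(1/4) = 296 K.

T_eq ≈ 296 K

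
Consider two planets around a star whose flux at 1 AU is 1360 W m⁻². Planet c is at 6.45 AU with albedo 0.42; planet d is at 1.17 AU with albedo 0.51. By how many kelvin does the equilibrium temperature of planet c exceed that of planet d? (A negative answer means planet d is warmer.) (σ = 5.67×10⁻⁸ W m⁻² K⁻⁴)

T_eq = [S₀(1−A)/(4σd²)]^(1/4), so T ∝ (1−A)^(1/4) / √d.
T₁ = [1360×0.58/(4×5.67×10⁻⁸×6.45²)]^(1/4) = 95.62 K.
T₂ = [1360×0.49/(4×5.67×10⁻⁸×1.17²)]^(1/4) = 215.24 K.

ΔT ≈ -119.6 K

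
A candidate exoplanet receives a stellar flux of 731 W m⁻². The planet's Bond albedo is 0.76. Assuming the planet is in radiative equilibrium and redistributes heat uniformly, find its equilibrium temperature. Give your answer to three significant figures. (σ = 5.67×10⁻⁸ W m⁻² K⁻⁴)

T_eq ≈ 167 K

Energy balance: absorbed = emitted ⇒ πR²·S(1−A) = 4πR²·σT_eq⁴, so T_eq⁴ = S(1−A)/(4σ).
T_eq = [731 × 0.24 / (4 × 5.67×10⁻⁸)]^(1/4) = (7.74×10⁸)^(1/4) = 167 K.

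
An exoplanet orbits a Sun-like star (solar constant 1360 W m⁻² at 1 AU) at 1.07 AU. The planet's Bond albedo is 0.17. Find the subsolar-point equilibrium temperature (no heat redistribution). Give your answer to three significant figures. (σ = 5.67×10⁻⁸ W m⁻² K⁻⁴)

Flux at 1.07 AU: S = 1360/1.07² = 1190 W m⁻².
At the subsolar point the surface absorbs S(1−A) and emits σT⁴ per unit area — no factor of 4, since only the local patch is in balance.
T = [1190 × 0.83 / 5.67×10⁻⁸]^(1/4) = (1.74×10¹⁰)^(1/4) = 363 K.

T_ss ≈ 363 K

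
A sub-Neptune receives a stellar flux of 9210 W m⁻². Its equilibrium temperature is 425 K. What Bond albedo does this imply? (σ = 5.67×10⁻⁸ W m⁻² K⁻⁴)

From T_eq⁴ = S(1−A)/(4σ): 1−A = 4σT_eq⁴/S.
1−A = 4 × 5.67×10⁻⁸ × (425)⁴ / 9210 = 0.803.

A ≈ 0.20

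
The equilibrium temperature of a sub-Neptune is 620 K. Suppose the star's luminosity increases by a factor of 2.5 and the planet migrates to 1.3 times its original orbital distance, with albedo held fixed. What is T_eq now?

T_eq ≈ 684 K

T_eq ∝ L^(1/4) · d^(−1/2).
T′ = 620 × 2.5^(1/4) / 1.3^(1/2) = 684 K.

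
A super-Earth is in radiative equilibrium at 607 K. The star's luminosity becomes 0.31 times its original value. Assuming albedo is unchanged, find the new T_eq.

T_eq ≈ 453 K

T_eq ∝ L^(1/4) · d^(−1/2).
T′ = 607 × 0.31^(1/4) = 453 K.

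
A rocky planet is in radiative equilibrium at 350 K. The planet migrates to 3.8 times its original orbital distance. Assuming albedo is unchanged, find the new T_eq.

T_eq ≈ 180 K

T_eq ∝ L^(1/4) · d^(−1/2).
T′ = 350 / 3.8^(1/2) = 180 K.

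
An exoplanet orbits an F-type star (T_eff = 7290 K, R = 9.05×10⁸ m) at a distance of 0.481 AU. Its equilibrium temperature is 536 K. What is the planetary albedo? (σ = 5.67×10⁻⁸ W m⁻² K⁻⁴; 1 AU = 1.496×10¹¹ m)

d = 0.481 AU = 7.20×10¹⁰ m.
L = 4πR_⋆²σT_⋆⁴ = 4π(9.05×10⁸)² × 5.67×10⁻⁸ × (7290)⁴ = 1.65×10²⁷ W.
S = L/(4πd²) = 2.53×10⁴ W m⁻².
From T_eq⁴ = S(1−A)/(4σ): 1−A = 4σT_eq⁴/S.
1−A = 4 × 5.67×10⁻⁸ × (536)⁴ / 2.53×10⁴ = 0.739.

A ≈ 0.26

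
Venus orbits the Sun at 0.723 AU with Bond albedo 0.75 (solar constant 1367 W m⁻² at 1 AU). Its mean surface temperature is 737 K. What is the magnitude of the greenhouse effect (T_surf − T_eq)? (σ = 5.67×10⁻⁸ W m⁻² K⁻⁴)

S = 1367/0.723² = 2615 W m⁻².
T_eq = [S(1−A)/(4σ)]^(1/4) = [2615×0.25/(4×5.67×10⁻⁸)]^(1/4) = 231.7 K.
ΔT = T_surf − T_eq = 737 − 231.7.

ΔT ≈ 505.3 K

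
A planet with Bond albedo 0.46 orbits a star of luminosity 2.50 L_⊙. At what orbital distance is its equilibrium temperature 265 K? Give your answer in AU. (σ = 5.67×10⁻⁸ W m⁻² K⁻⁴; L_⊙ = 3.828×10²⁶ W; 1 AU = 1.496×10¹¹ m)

L = 2.50 × 3.828×10²⁶ = 9.57×10²⁶ W.
From T_eq⁴ = L(1−A)/(16πσd²): d = √[L(1−A)/(16πσT_eq⁴)].
d = √[9.57×10²⁶ × 0.54 / (16π × 5.67×10⁻⁸ × (265)⁴)] = 1.92×10¹¹ m = 1.28 AU.

d ≈ 1.28 AU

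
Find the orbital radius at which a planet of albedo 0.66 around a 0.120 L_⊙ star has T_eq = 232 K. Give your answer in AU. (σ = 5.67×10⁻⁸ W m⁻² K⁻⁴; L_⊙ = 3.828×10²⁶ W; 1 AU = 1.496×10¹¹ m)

L = 0.120 × 3.828×10²⁶ = 4.59×10²⁵ W.
From T_eq⁴ = L(1−A)/(16πσd²): d = √[L(1−A)/(16πσT_eq⁴)].
d = √[4.59×10²⁵ × 0.34 / (16π × 5.67×10⁻⁸ × (232)⁴)] = 4.35×10¹⁰ m = 0.291 AU.

d ≈ 0.291 AU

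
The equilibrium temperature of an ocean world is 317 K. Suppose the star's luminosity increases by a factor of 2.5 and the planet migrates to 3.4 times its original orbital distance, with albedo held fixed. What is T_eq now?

T_eq ∝ L^(1/4) · d^(−1/2).
T′ = 317 × 2.5^(1/4) / 3.4^(1/2) = 216 K.

T_eq ≈ 216 K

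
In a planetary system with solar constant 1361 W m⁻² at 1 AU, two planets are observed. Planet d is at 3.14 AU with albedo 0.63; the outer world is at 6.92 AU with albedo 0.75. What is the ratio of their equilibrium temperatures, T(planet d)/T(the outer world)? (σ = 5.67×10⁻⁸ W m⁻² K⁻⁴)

T_eq = [S₀(1−A)/(4σd²)]^(1/4), so T ∝ (1−A)^(1/4) / √d.
T₁ = [1361×0.37/(4×5.67×10⁻⁸×3.14²)]^(1/4) = 122.50 K.
T₂ = [1361×0.25/(4×5.67×10⁻⁸×6.92²)]^(1/4) = 74.81 K.

T₁/T₂ ≈ 1.637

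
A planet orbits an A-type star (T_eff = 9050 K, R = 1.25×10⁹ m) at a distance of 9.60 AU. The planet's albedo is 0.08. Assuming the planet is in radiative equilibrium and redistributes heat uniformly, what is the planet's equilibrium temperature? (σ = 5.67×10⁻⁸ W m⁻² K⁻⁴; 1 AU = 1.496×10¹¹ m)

T_eq ≈ 185 K

d = 9.60 AU = 1.44×10¹² m.
L = 4πR_⋆²σT_⋆⁴ = 4π(1.25×10⁹)² × 5.67×10⁻⁸ × (9050)⁴ = 7.47×10²⁷ W.
S = L/(4πd²) = 288 W m⁻².
Energy balance: absorbed = emitted ⇒ πR²·S(1−A) = 4πR²·σT_eq⁴, so T_eq⁴ = S(1−A)/(4σ).
T_eq = [288 × 0.92 / (4 × 5.67×10⁻⁸)]^(1/4) = (1.17×10⁹)^(1/4) = 185 K.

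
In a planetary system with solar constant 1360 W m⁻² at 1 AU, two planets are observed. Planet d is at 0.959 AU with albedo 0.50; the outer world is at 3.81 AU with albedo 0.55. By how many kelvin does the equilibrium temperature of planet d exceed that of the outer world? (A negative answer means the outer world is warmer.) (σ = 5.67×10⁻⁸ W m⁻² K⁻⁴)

T_eq = [S₀(1−A)/(4σd²)]^(1/4), so T ∝ (1−A)^(1/4) / √d.
T₁ = [1360×0.50/(4×5.67×10⁻⁸×0.959²)]^(1/4) = 238.95 K.
T₂ = [1360×0.45/(4×5.67×10⁻⁸×3.81²)]^(1/4) = 116.77 K.

ΔT ≈ 122.2 K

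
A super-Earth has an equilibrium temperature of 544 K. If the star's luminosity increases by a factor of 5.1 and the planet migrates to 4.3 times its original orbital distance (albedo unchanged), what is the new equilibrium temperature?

T_eq ∝ L^(1/4) · d^(−1/2).
T′ = 544 × 5.1^(1/4) / 4.3^(1/2) = 394 K.

T_eq ≈ 394 K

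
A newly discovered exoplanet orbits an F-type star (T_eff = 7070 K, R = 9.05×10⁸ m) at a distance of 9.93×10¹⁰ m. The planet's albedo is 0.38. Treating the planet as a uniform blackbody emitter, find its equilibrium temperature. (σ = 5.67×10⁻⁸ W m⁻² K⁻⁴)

T_eq ≈ 423 K

L = 4πR_⋆²σT_⋆⁴ = 4π(9.05×10⁸)² × 5.67×10⁻⁸ × (7070)⁴ = 1.46×10²⁷ W.
S = L/(4πd²) = 1.18×10⁴ W m⁻².
Energy balance: absorbed = emitted ⇒ πR²·S(1−A) = 4πR²·σT_eq⁴, so T_eq⁴ = S(1−A)/(4σ).
T_eq = [1.18×10⁴ × 0.62 / (4 × 5.67×10⁻⁸)]^(1/4) = (3.22×10¹⁰)^(1/4) = 423 K.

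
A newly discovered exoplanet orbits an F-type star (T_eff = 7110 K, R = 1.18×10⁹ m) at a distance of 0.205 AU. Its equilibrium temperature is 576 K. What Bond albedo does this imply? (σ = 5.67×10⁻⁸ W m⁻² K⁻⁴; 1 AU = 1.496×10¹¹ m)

d = 0.205 AU = 3.07×10¹⁰ m.
L = 4πR_⋆²σT_⋆⁴ = 4π(1.18×10⁹)² × 5.67×10⁻⁸ × (7110)⁴ = 2.54×10²⁷ W.
S = L/(4πd²) = 2.15×10⁵ W m⁻².
From T_eq⁴ = S(1−A)/(4σ): 1−A = 4σT_eq⁴/S.
1−A = 4 × 5.67×10⁻⁸ × (576)⁴ / 2.15×10⁵ = 0.116.

A ≈ 0.88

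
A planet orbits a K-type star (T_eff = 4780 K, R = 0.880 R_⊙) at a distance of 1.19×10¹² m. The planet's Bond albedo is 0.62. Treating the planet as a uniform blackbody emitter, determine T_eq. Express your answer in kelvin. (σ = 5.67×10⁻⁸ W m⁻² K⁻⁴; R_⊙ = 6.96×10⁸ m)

T_eq ≈ 60.2 K

R_⋆ = 0.880 × 6.96×10⁸ = 6.12×10⁸ m.
L = 4πR_⋆²σT_⋆⁴ = 4π(6.12×10⁸)² × 5.67×10⁻⁸ × (4780)⁴ = 1.40×10²⁶ W.
S = L/(4πd²) = 7.84 W m⁻².
Energy balance: absorbed = emitted ⇒ πR²·S(1−A) = 4πR²·σT_eq⁴, so T_eq⁴ = S(1−A)/(4σ).
T_eq = [7.84 × 0.38 / (4 × 5.67×10⁻⁸)]^(1/4) = (1.31×10⁷)^(1/4) = 60.2 K.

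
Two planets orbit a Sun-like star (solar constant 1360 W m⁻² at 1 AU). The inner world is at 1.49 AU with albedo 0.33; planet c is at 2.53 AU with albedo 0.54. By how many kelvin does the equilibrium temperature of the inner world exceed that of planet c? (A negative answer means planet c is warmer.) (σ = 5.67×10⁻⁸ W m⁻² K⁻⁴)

ΔT ≈ 62.2 K

T_eq = [S₀(1−A)/(4σd²)]^(1/4), so T ∝ (1−A)^(1/4) / √d.
T₁ = [1360×0.67/(4×5.67×10⁻⁸×1.49²)]^(1/4) = 206.25 K.
T₂ = [1360×0.46/(4×5.67×10⁻⁸×2.53²)]^(1/4) = 144.08 K.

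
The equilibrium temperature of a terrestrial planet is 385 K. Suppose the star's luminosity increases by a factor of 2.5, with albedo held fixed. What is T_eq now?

T_eq ∝ L^(1/4) · d^(−1/2).
T′ = 385 × 2.5^(1/4) = 484 K.

T_eq ≈ 484 K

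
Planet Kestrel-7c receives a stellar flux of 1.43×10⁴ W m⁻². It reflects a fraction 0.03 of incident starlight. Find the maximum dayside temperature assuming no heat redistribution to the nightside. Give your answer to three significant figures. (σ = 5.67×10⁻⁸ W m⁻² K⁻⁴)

T_ss ≈ 703 K

With no redistribution each surface element balances locally: S(1−A) = σT⁴.
T = [1.43×10⁴ × 0.97 / 5.67×10⁻⁸]^(1/4) = (2.45×10¹¹)^(1/4) = 703 K.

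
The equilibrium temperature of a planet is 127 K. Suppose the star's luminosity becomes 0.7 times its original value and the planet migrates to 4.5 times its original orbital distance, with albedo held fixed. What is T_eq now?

T_eq ∝ L^(1/4) · d^(−1/2).
T′ = 127 × 0.7^(1/4) / 4.5^(1/2) = 54.8 K.

T_eq ≈ 54.8 K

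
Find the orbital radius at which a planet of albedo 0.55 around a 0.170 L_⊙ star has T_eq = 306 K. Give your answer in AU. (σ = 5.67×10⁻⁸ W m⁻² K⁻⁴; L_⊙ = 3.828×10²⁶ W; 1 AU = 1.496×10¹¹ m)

L = 0.170 × 3.828×10²⁶ = 6.51×10²⁵ W.
From T_eq⁴ = L(1−A)/(16πσd²): d = √[L(1−A)/(16πσT_eq⁴)].
d = √[6.51×10²⁵ × 0.45 / (16π × 5.67×10⁻⁸ × (306)⁴)] = 3.42×10¹⁰ m = 0.229 AU.

d ≈ 0.229 AU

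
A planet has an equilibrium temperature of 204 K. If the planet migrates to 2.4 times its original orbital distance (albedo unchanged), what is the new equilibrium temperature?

T_eq ∝ L^(1/4) · d^(−1/2).
T′ = 204 / 2.4^(1/2) = 132 K.

T_eq ≈ 132 K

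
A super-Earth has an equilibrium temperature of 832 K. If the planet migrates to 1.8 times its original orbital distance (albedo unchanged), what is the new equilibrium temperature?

T_eq ≈ 620 K

T_eq ∝ L^(1/4) · d^(−1/2).
T′ = 832 / 1.8^(1/2) = 620 K.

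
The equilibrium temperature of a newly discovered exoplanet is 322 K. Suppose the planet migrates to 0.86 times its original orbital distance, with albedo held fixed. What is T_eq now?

T_eq ≈ 347 K

T_eq ∝ L^(1/4) · d^(−1/2).
T′ = 322 / 0.86^(1/2) = 347 K.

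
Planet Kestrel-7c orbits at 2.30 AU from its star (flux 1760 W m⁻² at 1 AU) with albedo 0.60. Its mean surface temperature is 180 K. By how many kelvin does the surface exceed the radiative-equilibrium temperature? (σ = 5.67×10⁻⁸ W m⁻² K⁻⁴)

S = 1760/2.30² = 332.7 W m⁻².
T_eq = [S(1−A)/(4σ)]^(1/4) = [332.7×0.40/(4×5.67×10⁻⁸)]^(1/4) = 155.6 K.
ΔT = T_surf − T_eq = 180 − 155.6.

ΔT ≈ 24.4 K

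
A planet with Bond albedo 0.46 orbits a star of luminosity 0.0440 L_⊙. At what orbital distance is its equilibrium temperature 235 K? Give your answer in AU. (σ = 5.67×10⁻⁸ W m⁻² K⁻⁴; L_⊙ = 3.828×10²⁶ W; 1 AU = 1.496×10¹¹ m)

L = 0.0440 × 3.828×10²⁶ = 1.68×10²⁵ W.
From T_eq⁴ = L(1−A)/(16πσd²): d = √[L(1−A)/(16πσT_eq⁴)].
d = √[1.68×10²⁵ × 0.54 / (16π × 5.67×10⁻⁸ × (235)⁴)] = 3.23×10¹⁰ m = 0.216 AU.

d ≈ 0.216 AU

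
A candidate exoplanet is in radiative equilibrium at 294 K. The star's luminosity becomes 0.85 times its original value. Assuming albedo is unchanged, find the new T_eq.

T_eq ∝ L^(1/4) · d^(−1/2).
T′ = 294 × 0.85^(1/4) = 282 K.

T_eq ≈ 282 K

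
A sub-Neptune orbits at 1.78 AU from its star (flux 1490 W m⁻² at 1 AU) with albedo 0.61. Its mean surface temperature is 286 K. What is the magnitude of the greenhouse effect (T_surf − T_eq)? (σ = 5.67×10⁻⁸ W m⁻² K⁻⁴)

S = 1490/1.78² = 470.3 W m⁻².
T_eq = [S(1−A)/(4σ)]^(1/4) = [470.3×0.39/(4×5.67×10⁻⁸)]^(1/4) = 168.6 K.
ΔT = T_surf − T_eq = 286 − 168.6.

ΔT ≈ 117.4 K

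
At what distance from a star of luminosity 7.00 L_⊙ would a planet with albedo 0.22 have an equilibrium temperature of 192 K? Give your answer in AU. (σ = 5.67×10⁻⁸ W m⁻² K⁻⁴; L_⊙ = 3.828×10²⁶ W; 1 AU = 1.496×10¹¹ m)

L = 7.00 × 3.828×10²⁶ = 2.68×10²⁷ W.
From T_eq⁴ = L(1−A)/(16πσd²): d = √[L(1−A)/(16πσT_eq⁴)].
d = √[2.68×10²⁷ × 0.78 / (16π × 5.67×10⁻⁸ × (192)⁴)] = 7.35×10¹¹ m = 4.91 AU.

d ≈ 4.91 AU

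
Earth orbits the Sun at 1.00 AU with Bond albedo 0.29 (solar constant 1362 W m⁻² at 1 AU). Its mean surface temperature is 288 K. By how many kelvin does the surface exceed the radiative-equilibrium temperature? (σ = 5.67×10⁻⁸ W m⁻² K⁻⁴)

S = 1362/1.00² = 1362 W m⁻².
T_eq = [S(1−A)/(4σ)]^(1/4) = [1362×0.71/(4×5.67×10⁻⁸)]^(1/4) = 255.5 K.
ΔT = T_surf − T_eq = 288 − 255.5.

ΔT ≈ 32.5 K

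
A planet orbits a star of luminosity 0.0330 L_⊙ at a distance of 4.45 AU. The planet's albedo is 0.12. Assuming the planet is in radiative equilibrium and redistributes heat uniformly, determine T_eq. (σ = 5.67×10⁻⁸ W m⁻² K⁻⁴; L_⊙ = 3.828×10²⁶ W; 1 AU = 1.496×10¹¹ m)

T_eq ≈ 54.5 K

d = 4.45 AU = 6.66×10¹¹ m.
L = 0.0330 × 3.828×10²⁶ = 1.26×10²⁵ W.
Flux: S = L/(4πd²) = 1.26×10²⁵/(4π×(6.66×10¹¹)²) = 2.27 W m⁻².
Energy balance: absorbed = emitted ⇒ πR²·S(1−A) = 4πR²·σT_eq⁴, so T_eq⁴ = S(1−A)/(4σ).
T_eq = [2.27 × 0.88 / (4 × 5.67×10⁻⁸)]^(1/4) = (8.80×10⁶)^(1/4) = 54.5 K.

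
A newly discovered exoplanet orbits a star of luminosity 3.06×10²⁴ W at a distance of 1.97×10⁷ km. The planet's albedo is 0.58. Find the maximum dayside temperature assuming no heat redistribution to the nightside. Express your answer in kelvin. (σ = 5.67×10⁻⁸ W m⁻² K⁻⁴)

d = 1.97×10⁷ km = 1.97×10¹⁰ m.
Flux: S = L/(4πd²) = 3.06×10²⁴/(4π×(1.97×10¹⁰)²) = 627 W m⁻².
With no redistribution each surface element balances locally: S(1−A) = σT⁴.
T = [627 × 0.42 / 5.67×10⁻⁸]^(1/4) = (4.65×10⁹)^(1/4) = 261 K.

T_ss ≈ 261 K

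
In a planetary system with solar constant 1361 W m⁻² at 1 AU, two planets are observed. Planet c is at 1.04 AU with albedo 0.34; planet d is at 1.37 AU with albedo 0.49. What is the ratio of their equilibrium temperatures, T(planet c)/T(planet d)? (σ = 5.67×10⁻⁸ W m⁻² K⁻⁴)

T₁/T₂ ≈ 1.224

T_eq = [S₀(1−A)/(4σd²)]^(1/4), so T ∝ (1−A)^(1/4) / √d.
T₁ = [1361×0.66/(4×5.67×10⁻⁸×1.04²)]^(1/4) = 245.99 K.
T₂ = [1361×0.51/(4×5.67×10⁻⁸×1.37²)]^(1/4) = 200.95 K.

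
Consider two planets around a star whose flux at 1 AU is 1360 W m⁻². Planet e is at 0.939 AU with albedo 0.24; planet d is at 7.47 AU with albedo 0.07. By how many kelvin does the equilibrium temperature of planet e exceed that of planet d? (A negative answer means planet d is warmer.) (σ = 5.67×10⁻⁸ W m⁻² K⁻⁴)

ΔT ≈ 168.1 K

T_eq = [S₀(1−A)/(4σd²)]^(1/4), so T ∝ (1−A)^(1/4) / √d.
T₁ = [1360×0.76/(4×5.67×10⁻⁸×0.939²)]^(1/4) = 268.13 K.
T₂ = [1360×0.93/(4×5.67×10⁻⁸×7.47²)]^(1/4) = 99.98 K.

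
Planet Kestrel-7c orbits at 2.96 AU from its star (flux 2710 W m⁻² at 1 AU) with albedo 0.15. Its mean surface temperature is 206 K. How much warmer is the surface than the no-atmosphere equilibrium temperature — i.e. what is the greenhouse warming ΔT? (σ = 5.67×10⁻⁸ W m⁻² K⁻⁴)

ΔT ≈ 21.5 K

S = 2710/2.96² = 309.3 W m⁻².
T_eq = [S(1−A)/(4σ)]^(1/4) = [309.3×0.85/(4×5.67×10⁻⁸)]^(1/4) = 184.5 K.
ΔT = T_surf − T_eq = 206 − 184.5.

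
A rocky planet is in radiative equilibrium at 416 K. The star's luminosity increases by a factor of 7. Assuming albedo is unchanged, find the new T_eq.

T_eq ∝ L^(1/4) · d^(−1/2).
T′ = 416 × 7^(1/4) = 677 K.

T_eq ≈ 677 K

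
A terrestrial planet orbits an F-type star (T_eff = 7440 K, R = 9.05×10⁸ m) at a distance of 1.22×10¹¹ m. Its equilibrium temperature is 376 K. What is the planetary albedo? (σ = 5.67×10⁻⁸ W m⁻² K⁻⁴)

L = 4πR_⋆²σT_⋆⁴ = 4π(9.05×10⁸)² × 5.67×10⁻⁸ × (7440)⁴ = 1.79×10²⁷ W.
S = L/(4πd²) = 9560 W m⁻².
From T_eq⁴ = S(1−A)/(4σ): 1−A = 4σT_eq⁴/S.
1−A = 4 × 5.67×10⁻⁸ × (376)⁴ / 9560 = 0.474.

A ≈ 0.53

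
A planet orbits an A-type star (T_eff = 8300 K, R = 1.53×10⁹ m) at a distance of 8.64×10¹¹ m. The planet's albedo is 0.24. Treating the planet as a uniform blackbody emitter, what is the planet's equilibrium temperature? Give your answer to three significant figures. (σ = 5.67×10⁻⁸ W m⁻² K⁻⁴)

L = 4πR_⋆²σT_⋆⁴ = 4π(1.53×10⁹)² × 5.67×10⁻⁸ × (8300)⁴ = 7.92×10²⁷ W.
S = L/(4πd²) = 844 W m⁻².
Energy balance: absorbed = emitted ⇒ πR²·S(1−A) = 4πR²·σT_eq⁴, so T_eq⁴ = S(1−A)/(4σ).
T_eq = [844 × 0.76 / (4 × 5.67×10⁻⁸)]^(1/4) = (2.83×10⁹)^(1/4) = 231 K.

T_eq ≈ 231 K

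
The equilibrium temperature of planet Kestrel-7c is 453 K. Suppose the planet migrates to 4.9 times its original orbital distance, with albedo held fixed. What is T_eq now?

T_eq ∝ L^(1/4) · d^(−1/2).
T′ = 453 / 4.9^(1/2) = 205 K.

T_eq ≈ 205 K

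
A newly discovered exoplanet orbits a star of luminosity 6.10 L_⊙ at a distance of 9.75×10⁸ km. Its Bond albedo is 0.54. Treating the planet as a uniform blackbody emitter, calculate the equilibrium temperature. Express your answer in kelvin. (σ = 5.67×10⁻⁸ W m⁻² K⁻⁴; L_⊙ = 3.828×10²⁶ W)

T_eq ≈ 141 K

d = 9.75×10⁸ km = 9.75×10¹¹ m.
L = 6.10 × 3.828×10²⁶ = 2.34×10²⁷ W.
Flux: S = L/(4πd²) = 2.34×10²⁷/(4π×(9.75×10¹¹)²) = 195 W m⁻².
Energy balance: absorbed = emitted ⇒ πR²·S(1−A) = 4πR²·σT_eq⁴, so T_eq⁴ = S(1−A)/(4σ).
T_eq = [195 × 0.46 / (4 × 5.67×10⁻⁸)]^(1/4) = (3.96×10⁸)^(1/4) = 141 K.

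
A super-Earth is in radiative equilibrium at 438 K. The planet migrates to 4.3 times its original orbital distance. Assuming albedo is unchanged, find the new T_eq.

T_eq ≈ 211 K

T_eq ∝ L^(1/4) · d^(−1/2).
T′ = 438 / 4.3^(1/2) = 211 K.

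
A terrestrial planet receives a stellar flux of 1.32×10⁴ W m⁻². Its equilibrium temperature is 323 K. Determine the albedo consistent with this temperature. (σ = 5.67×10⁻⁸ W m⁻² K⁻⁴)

From T_eq⁴ = S(1−A)/(4σ): 1−A = 4σT_eq⁴/S.
1−A = 4 × 5.67×10⁻⁸ × (323)⁴ / 1.32×10⁴ = 0.187.

A ≈ 0.81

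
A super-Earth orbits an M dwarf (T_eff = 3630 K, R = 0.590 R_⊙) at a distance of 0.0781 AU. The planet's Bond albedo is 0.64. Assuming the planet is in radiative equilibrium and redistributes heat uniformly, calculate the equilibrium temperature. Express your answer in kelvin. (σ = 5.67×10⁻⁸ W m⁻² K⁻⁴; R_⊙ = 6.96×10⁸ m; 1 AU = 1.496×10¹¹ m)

R_⋆ = 0.590 × 6.96×10⁸ = 4.11×10⁸ m.
d = 0.0781 AU = 1.17×10¹⁰ m.
L = 4πR_⋆²σT_⋆⁴ = 4π(4.11×10⁸)² × 5.67×10⁻⁸ × (3630)⁴ = 2.09×10²⁵ W.
S = L/(4πd²) = 1.22×10⁴ W m⁻².
Energy balance: absorbed = emitted ⇒ πR²·S(1−A) = 4πR²·σT_eq⁴, so T_eq⁴ = S(1−A)/(4σ).
T_eq = [1.22×10⁴ × 0.36 / (4 × 5.67×10⁻⁸)]^(1/4) = (1.93×10¹⁰)^(1/4) = 373 K.

T_eq ≈ 373 K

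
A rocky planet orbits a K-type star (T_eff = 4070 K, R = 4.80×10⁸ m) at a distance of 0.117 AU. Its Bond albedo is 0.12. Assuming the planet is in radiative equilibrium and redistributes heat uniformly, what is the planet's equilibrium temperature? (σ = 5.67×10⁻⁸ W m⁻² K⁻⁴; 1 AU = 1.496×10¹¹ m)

T_eq ≈ 462 K

d = 0.117 AU = 1.75×10¹⁰ m.
L = 4πR_⋆²σT_⋆⁴ = 4π(4.80×10⁸)² × 5.67×10⁻⁸ × (4070)⁴ = 4.50×10²⁵ W.
S = L/(4πd²) = 1.17×10⁴ W m⁻².
Energy balance: absorbed = emitted ⇒ πR²·S(1−A) = 4πR²·σT_eq⁴, so T_eq⁴ = S(1−A)/(4σ).
T_eq = [1.17×10⁴ × 0.88 / (4 × 5.67×10⁻⁸)]^(1/4) = (4.54×10¹⁰)^(1/4) = 462 K.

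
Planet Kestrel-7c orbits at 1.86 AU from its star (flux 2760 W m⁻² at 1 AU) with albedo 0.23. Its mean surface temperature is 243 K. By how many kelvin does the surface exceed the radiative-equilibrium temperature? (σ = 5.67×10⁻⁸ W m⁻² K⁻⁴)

S = 2760/1.86² = 797.8 W m⁻².
T_eq = [S(1−A)/(4σ)]^(1/4) = [797.8×0.77/(4×5.67×10⁻⁸)]^(1/4) = 228.1 K.
ΔT = T_surf − T_eq = 243 − 228.1.

ΔT ≈ 14.9 K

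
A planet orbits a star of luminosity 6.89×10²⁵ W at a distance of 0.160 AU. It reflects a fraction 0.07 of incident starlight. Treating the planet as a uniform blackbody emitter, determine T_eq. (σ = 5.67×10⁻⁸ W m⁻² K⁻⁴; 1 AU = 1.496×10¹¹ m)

d = 0.160 AU = 2.39×10¹⁰ m.
Flux: S = L/(4πd²) = 6.89×10²⁵/(4π×(2.39×10¹⁰)²) = 9570 W m⁻².
Energy balance: absorbed = emitted ⇒ πR²·S(1−A) = 4πR²·σT_eq⁴, so T_eq⁴ = S(1−A)/(4σ).
T_eq = [9570 × 0.93 / (4 × 5.67×10⁻⁸)]^(1/4) = (3.92×10¹⁰)^(1/4) = 445 K.

T_eq ≈ 445 K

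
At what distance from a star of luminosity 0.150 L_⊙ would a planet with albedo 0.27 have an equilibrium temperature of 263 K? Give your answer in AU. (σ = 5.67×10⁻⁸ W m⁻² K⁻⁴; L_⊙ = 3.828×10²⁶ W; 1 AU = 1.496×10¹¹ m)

L = 0.150 × 3.828×10²⁶ = 5.74×10²⁵ W.
From T_eq⁴ = L(1−A)/(16πσd²): d = √[L(1−A)/(16πσT_eq⁴)].
d = √[5.74×10²⁵ × 0.73 / (16π × 5.67×10⁻⁸ × (263)⁴)] = 5.54×10¹⁰ m = 0.371 AU.

d ≈ 0.371 AU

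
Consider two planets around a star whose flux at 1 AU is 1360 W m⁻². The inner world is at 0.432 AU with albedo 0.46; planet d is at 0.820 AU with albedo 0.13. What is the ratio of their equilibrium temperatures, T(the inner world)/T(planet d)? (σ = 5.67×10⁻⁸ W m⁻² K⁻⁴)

T_eq = [S₀(1−A)/(4σd²)]^(1/4), so T ∝ (1−A)^(1/4) / √d.
T₁ = [1360×0.54/(4×5.67×10⁻⁸×0.432²)]^(1/4) = 362.94 K.
T₂ = [1360×0.87/(4×5.67×10⁻⁸×0.820²)]^(1/4) = 296.79 K.

T₁/T₂ ≈ 1.223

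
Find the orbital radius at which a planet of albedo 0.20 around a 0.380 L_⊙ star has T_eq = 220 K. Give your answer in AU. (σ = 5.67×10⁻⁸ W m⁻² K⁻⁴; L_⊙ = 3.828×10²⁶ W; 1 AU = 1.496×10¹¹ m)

L = 0.380 × 3.828×10²⁶ = 1.45×10²⁶ W.
From T_eq⁴ = L(1−A)/(16πσd²): d = √[L(1−A)/(16πσT_eq⁴)].
d = √[1.45×10²⁶ × 0.80 / (16π × 5.67×10⁻⁸ × (220)⁴)] = 1.32×10¹¹ m = 0.883 AU.

d ≈ 0.883 AU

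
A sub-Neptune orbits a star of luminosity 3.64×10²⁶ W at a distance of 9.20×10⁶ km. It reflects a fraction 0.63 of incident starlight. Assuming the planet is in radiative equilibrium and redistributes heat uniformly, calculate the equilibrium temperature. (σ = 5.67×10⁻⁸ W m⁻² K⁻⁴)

d = 9.20×10⁶ km = 9.20×10⁹ m.
Flux: S = L/(4πd²) = 3.64×10²⁶/(4π×(9.20×10⁹)²) = 3.42×10⁵ W m⁻².
Energy balance: absorbed = emitted ⇒ πR²·S(1−A) = 4πR²·σT_eq⁴, so T_eq⁴ = S(1−A)/(4σ).
T_eq = [3.42×10⁵ × 0.37 / (4 × 5.67×10⁻⁸)]^(1/4) = (5.58×10¹¹)^(1/4) = 864 K.

T_eq ≈ 864 K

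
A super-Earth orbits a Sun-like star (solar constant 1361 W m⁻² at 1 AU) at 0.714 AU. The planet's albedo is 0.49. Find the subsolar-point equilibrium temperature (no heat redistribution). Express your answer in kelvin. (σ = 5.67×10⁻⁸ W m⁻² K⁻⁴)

Flux at 0.714 AU: S = 1361/0.714² = 2670 W m⁻².
At the subsolar point the surface absorbs S(1−A) and emits σT⁴ per unit area — no factor of 4, since only the local patch is in balance.
T = [2670 × 0.51 / 5.67×10⁻⁸]^(1/4) = (2.40×10¹⁰)^(1/4) = 394 K.

T_ss ≈ 394 K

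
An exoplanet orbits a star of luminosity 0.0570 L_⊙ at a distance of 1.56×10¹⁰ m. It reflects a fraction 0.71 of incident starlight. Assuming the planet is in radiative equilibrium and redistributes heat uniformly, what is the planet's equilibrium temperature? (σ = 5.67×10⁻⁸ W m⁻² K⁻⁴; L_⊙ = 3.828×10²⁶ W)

L = 0.0570 × 3.828×10²⁶ = 2.18×10²⁵ W.
Flux: S = L/(4πd²) = 2.18×10²⁵/(4π×(1.56×10¹⁰)²) = 7130 W m⁻².
Energy balance: absorbed = emitted ⇒ πR²·S(1−A) = 4πR²·σT_eq⁴, so T_eq⁴ = S(1−A)/(4σ).
T_eq = [7130 × 0.29 / (4 × 5.67×10⁻⁸)]^(1/4) = (9.12×10⁹)^(1/4) = 309 K.

T_eq ≈ 309 K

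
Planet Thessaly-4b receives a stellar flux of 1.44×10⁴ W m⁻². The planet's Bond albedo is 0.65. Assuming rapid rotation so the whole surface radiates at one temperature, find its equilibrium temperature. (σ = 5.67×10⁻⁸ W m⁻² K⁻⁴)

Energy balance: absorbed = emitted ⇒ πR²·S(1−A) = 4πR²·σT_eq⁴, so T_eq⁴ = S(1−A)/(4σ).
T_eq = [1.44×10⁴ × 0.35 / (4 × 5.67×10⁻⁸)]^(1/4) = (2.22×10¹⁰)^(1/4) = 386 K.

T_eq ≈ 386 K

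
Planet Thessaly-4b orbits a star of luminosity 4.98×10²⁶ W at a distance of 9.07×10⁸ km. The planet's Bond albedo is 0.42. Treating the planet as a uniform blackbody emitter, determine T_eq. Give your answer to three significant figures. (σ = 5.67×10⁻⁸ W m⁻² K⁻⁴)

T_eq ≈ 105 K

d = 9.07×10⁸ km = 9.07×10¹¹ m.
Flux: S = L/(4πd²) = 4.98×10²⁶/(4π×(9.07×10¹¹)²) = 48.2 W m⁻².
Energy balance: absorbed = emitted ⇒ πR²·S(1−A) = 4πR²·σT_eq⁴, so T_eq⁴ = S(1−A)/(4σ).
T_eq = [48.2 × 0.58 / (4 × 5.67×10⁻⁸)]^(1/4) = (1.23×10⁸)^(1/4) = 105 K.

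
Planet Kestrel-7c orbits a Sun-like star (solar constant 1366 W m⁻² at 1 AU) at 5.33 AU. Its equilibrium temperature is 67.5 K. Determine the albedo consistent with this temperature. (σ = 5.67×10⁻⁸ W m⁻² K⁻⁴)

A ≈ 0.90

Flux at 5.33 AU: S = 1366/5.33² = 48.1 W m⁻².
From T_eq⁴ = S(1−A)/(4σ): 1−A = 4σT_eq⁴/S.
1−A = 4 × 5.67×10⁻⁸ × (67.5)⁴ / 48.1 = 0.098.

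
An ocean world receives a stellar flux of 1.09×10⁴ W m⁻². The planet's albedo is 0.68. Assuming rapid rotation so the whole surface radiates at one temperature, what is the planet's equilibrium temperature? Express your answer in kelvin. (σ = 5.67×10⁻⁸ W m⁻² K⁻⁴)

T_eq ≈ 352 K

Energy balance: absorbed = emitted ⇒ πR²·S(1−A) = 4πR²·σT_eq⁴, so T_eq⁴ = S(1−A)/(4σ).
T_eq = [1.09×10⁴ × 0.32 / (4 × 5.67×10⁻⁸)]^(1/4) = (1.54×10¹⁰)^(1/4) = 352 K.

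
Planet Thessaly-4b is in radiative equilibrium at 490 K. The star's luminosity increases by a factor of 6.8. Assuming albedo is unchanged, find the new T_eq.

T_eq ≈ 791 K

T_eq ∝ L^(1/4) · d^(−1/2).
T′ = 490 × 6.8^(1/4) = 791 K.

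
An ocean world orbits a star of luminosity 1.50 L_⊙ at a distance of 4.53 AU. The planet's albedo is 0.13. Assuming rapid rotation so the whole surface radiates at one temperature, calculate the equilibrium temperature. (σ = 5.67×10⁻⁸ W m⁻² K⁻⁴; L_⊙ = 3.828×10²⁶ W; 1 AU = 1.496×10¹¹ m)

d = 4.53 AU = 6.78×10¹¹ m.
L = 1.50 × 3.828×10²⁶ = 5.74×10²⁶ W.
Flux: S = L/(4πd²) = 5.74×10²⁶/(4π×(6.78×10¹¹)²) = 99.5 W m⁻².
Energy balance: absorbed = emitted ⇒ πR²·S(1−A) = 4πR²·σT_eq⁴, so T_eq⁴ = S(1−A)/(4σ).
T_eq = [99.5 × 0.87 / (4 × 5.67×10⁻⁸)]^(1/4) = (3.82×10⁸)^(1/4) = 140 K.

T_eq ≈ 140 K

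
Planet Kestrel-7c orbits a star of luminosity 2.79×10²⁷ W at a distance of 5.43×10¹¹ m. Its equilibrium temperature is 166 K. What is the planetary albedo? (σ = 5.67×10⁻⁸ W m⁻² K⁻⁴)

A ≈ 0.77

Flux: S = L/(4πd²) = 2.79×10²⁷/(4π×(5.43×10¹¹)²) = 753 W m⁻².
From T_eq⁴ = S(1−A)/(4σ): 1−A = 4σT_eq⁴/S.
1−A = 4 × 5.67×10⁻⁸ × (166)⁴ / 753 = 0.229.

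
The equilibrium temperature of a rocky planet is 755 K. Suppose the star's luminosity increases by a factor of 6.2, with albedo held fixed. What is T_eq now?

T_eq ≈ 1190 K

T_eq ∝ L^(1/4) · d^(−1/2).
T′ = 755 × 6.2^(1/4) = 1190 K.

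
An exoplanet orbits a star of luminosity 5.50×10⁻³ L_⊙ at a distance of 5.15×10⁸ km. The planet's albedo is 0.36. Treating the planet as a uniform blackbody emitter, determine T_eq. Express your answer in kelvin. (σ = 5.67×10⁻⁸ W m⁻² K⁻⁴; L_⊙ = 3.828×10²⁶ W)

d = 5.15×10⁸ km = 5.15×10¹¹ m.
L = 5.50×10⁻³ × 3.828×10²⁶ = 2.11×10²⁴ W.
Flux: S = L/(4πd²) = 2.11×10²⁴/(4π×(5.15×10¹¹)²) = 0.632 W m⁻².
Energy balance: absorbed = emitted ⇒ πR²·S(1−A) = 4πR²·σT_eq⁴, so T_eq⁴ = S(1−A)/(4σ).
T_eq = [0.632 × 0.64 / (4 × 5.67×10⁻⁸)]^(1/4) = (1.78×10⁶)^(1/4) = 36.5 K.

T_eq ≈ 36.5 K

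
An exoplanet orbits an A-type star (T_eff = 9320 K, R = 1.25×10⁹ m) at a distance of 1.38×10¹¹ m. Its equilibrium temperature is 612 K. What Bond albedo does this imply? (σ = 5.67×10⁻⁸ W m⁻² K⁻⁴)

A ≈ 0.09

L = 4πR_⋆²σT_⋆⁴ = 4π(1.25×10⁹)² × 5.67×10⁻⁸ × (9320)⁴ = 8.40×10²⁷ W.
S = L/(4πd²) = 3.51×10⁴ W m⁻².
From T_eq⁴ = S(1−A)/(4σ): 1−A = 4σT_eq⁴/S.
1−A = 4 × 5.67×10⁻⁸ × (612)⁴ / 3.51×10⁴ = 0.906.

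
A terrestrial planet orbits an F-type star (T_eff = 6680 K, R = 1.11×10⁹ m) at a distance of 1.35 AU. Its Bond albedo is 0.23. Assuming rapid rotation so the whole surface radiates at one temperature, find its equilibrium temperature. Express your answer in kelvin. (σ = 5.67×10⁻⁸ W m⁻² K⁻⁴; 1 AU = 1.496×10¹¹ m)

d = 1.35 AU = 2.02×10¹¹ m.
L = 4πR_⋆²σT_⋆⁴ = 4π(1.11×10⁹)² × 5.67×10⁻⁸ × (6680)⁴ = 1.75×10²⁷ W.
S = L/(4πd²) = 3410 W m⁻².
Energy balance: absorbed = emitted ⇒ πR²·S(1−A) = 4πR²·σT_eq⁴, so T_eq⁴ = S(1−A)/(4σ).
T_eq = [3410 × 0.77 / (4 × 5.67×10⁻⁸)]^(1/4) = (1.16×10¹⁰)^(1/4) = 328 K.

T_eq ≈ 328 K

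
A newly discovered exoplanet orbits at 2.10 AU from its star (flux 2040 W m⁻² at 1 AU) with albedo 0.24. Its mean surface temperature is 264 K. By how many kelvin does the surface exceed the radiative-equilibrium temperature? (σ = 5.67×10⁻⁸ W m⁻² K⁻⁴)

ΔT ≈ 65.6 K

S = 2040/2.10² = 462.6 W m⁻².
T_eq = [S(1−A)/(4σ)]^(1/4) = [462.6×0.76/(4×5.67×10⁻⁸)]^(1/4) = 198.4 K.
ΔT = T_surf − T_eq = 264 − 198.4.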